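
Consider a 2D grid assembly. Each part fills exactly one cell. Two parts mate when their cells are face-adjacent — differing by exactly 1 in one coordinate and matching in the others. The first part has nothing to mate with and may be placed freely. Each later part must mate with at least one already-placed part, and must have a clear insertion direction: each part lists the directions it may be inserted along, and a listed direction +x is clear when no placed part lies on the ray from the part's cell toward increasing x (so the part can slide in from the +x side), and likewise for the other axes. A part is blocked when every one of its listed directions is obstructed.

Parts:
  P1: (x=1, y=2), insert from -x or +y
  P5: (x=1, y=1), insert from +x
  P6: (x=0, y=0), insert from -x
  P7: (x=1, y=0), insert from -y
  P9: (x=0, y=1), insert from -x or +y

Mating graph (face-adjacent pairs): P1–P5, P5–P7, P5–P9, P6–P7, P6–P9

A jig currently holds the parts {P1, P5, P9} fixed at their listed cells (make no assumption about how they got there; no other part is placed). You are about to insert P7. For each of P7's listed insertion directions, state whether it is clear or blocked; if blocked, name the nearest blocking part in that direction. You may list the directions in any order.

-y: clear

-y: ray from P7(1, 0) has no placed part ⇒ clear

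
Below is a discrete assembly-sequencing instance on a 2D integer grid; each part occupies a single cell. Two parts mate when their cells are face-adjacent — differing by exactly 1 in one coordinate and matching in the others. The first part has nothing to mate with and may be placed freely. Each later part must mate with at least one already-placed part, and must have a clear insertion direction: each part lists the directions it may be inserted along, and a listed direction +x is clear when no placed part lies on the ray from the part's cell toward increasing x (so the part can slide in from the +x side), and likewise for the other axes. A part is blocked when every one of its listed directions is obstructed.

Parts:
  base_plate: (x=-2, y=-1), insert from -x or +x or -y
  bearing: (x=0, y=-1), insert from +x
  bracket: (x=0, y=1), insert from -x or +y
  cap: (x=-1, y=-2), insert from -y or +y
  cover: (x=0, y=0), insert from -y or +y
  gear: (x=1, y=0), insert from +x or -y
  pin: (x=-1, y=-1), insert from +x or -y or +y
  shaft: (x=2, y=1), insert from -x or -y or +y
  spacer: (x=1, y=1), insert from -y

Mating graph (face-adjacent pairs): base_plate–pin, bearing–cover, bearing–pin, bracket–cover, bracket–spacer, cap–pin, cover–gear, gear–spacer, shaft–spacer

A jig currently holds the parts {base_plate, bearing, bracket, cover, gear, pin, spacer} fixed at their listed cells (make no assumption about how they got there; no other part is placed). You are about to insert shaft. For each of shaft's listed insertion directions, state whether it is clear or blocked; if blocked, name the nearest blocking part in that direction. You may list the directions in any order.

-x: nearest on ray is spacer@(1, 1) ⇒ blocked
-y: ray from shaft(2, 1) has no placed part ⇒ clear
+y: ray from shaft(2, 1) has no placed part ⇒ clear

+y: clear; -x: blocked by spacer; -y: clear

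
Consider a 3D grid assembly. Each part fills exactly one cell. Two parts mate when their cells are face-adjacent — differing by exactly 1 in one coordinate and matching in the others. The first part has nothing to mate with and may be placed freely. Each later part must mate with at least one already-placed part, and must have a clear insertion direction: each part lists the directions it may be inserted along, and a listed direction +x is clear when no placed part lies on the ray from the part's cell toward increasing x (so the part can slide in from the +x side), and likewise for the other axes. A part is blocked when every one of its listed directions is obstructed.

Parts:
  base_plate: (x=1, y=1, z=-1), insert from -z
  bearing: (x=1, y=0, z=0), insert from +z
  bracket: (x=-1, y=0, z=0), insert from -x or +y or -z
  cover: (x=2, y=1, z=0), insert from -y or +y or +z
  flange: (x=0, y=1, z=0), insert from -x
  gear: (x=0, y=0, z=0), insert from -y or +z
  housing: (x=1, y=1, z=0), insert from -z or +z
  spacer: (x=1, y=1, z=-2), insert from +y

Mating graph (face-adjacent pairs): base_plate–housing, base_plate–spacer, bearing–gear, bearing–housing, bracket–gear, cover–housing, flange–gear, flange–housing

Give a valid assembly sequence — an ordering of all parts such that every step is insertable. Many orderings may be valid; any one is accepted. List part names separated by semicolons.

gear; flange; housing; bracket; base_plate; spacer; bearing; cover

1. gear@(0, 0, 0) [-y clear] — {gear}
2. flange@(0, 1, 0) [-x clear] — {flange, gear}
3. housing@(1, 1, 0) [-z clear] — {flange, gear, housing}
4. bracket@(-1, 0, 0) [-x clear] — {bracket, flange, gear, housing}
5. base_plate@(1, 1, -1) [-z clear] — {base_plate, bracket, flange, gear, housing}
6. spacer@(1, 1, -2) [+y clear] — {base_plate, bracket, flange, gear, housing, spacer}
7. bearing@(1, 0, 0) [+z clear] — {base_plate, bearing, bracket, flange, gear, housing, spacer}
8. cover@(2, 1, 0) [-y clear] — {base_plate, bearing, bracket, cover, flange, gear, housing, spacer}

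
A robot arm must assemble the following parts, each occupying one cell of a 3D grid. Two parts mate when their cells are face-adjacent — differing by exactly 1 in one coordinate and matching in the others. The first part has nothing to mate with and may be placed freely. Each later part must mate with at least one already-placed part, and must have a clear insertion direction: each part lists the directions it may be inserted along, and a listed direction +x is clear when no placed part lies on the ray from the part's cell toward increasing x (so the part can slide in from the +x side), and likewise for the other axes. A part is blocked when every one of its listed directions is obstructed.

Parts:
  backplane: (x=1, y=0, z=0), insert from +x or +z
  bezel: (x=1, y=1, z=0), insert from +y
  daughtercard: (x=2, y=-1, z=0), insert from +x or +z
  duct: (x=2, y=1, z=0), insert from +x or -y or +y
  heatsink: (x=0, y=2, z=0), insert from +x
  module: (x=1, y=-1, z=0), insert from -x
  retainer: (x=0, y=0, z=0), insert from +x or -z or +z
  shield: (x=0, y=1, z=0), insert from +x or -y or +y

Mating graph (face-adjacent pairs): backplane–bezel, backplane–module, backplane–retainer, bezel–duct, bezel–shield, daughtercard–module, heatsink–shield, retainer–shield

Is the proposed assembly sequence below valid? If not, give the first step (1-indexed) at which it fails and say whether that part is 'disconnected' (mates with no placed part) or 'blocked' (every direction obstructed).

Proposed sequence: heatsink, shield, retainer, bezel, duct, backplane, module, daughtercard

1. heatsink@(0, 2, 0) [+x clear] — {heatsink}
2. shield@(0, 1, 0) [+x clear] — {heatsink, shield}
3. retainer@(0, 0, 0) [+x clear] — {heatsink, retainer, shield}
4. bezel@(1, 1, 0) [+y clear] — {bezel, heatsink, retainer, shield}
5. duct@(2, 1, 0) [+x clear] — {bezel, duct, heatsink, retainer, shield}
6. backplane@(1, 0, 0) [+x clear] — {backplane, bezel, duct, heatsink, retainer, shield}
7. module@(1, -1, 0) [-x clear] — {backplane, bezel, duct, heatsink, module, retainer, shield}
8. daughtercard@(2, -1, 0) [+x clear] — {backplane, bezel, daughtercard, duct, heatsink, module, retainer, shield}

Valid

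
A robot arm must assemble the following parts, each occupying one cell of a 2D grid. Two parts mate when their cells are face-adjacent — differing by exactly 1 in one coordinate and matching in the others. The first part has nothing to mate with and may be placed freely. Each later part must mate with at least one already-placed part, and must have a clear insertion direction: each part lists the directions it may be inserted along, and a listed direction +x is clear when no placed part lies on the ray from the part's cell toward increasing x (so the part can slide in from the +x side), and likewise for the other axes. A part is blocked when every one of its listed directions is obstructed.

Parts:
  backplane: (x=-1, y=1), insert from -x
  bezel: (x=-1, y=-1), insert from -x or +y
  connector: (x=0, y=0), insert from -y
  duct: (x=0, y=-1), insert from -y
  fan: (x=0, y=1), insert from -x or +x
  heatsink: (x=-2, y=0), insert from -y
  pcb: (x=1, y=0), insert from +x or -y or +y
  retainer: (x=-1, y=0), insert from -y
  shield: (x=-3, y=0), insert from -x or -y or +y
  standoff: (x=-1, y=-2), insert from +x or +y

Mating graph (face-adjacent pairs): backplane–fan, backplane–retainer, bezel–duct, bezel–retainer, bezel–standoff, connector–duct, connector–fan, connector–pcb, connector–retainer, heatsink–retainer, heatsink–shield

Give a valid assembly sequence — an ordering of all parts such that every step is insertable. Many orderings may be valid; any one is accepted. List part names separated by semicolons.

backplane; retainer; heatsink; shield; bezel; standoff; fan; connector; pcb; duct

1. backplane@(-1, 1) [-x clear] — {backplane}
2. retainer@(-1, 0) [-y clear] — {backplane, retainer}
3. heatsink@(-2, 0) [-y clear] — {backplane, heatsink, retainer}
4. shield@(-3, 0) [-x clear] — {backplane, heatsink, retainer, shield}
5. bezel@(-1, -1) [-x clear] — {backplane, bezel, heatsink, retainer, shield}
6. standoff@(-1, -2) [+x clear] — {backplane, bezel, heatsink, retainer, shield, standoff}
7. fan@(0, 1) [+x clear] — {backplane, bezel, fan, heatsink, retainer, shield, standoff}
8. connector@(0, 0) [-y clear] — {backplane, bezel, connector, fan, heatsink, retainer, shield, standoff}
9. pcb@(1, 0) [+x clear] — {backplane, bezel, connector, fan, heatsink, pcb, retainer, shield, standoff}
10. duct@(0, -1) [-y clear] — {backplane, bezel, connector, duct, fan, heatsink, pcb, retainer, shield, standoff}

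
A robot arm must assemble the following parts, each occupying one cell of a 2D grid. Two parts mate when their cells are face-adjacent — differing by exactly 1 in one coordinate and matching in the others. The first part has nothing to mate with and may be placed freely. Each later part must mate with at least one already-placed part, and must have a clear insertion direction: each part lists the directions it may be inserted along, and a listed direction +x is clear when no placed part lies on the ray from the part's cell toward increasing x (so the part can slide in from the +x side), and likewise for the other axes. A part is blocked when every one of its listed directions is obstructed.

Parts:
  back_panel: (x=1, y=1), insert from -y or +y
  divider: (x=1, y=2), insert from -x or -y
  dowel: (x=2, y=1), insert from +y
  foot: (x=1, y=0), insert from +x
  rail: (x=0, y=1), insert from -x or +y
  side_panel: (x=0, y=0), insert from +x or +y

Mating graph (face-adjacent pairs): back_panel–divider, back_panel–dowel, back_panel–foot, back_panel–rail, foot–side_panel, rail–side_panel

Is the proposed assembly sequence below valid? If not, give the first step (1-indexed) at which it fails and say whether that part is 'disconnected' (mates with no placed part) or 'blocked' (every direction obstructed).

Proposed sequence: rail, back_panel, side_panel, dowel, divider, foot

Valid

1. rail@(0, 1) [-x clear] — {rail}
2. back_panel@(1, 1) [-y clear] — {back_panel, rail}
3. side_panel@(0, 0) [+x clear] — {back_panel, rail, side_panel}
4. dowel@(2, 1) [+y clear] — {back_panel, dowel, rail, side_panel}
5. divider@(1, 2) [-x clear] — {back_panel, divider, dowel, rail, side_panel}
6. foot@(1, 0) [+x clear] — {back_panel, divider, dowel, foot, rail, side_panel}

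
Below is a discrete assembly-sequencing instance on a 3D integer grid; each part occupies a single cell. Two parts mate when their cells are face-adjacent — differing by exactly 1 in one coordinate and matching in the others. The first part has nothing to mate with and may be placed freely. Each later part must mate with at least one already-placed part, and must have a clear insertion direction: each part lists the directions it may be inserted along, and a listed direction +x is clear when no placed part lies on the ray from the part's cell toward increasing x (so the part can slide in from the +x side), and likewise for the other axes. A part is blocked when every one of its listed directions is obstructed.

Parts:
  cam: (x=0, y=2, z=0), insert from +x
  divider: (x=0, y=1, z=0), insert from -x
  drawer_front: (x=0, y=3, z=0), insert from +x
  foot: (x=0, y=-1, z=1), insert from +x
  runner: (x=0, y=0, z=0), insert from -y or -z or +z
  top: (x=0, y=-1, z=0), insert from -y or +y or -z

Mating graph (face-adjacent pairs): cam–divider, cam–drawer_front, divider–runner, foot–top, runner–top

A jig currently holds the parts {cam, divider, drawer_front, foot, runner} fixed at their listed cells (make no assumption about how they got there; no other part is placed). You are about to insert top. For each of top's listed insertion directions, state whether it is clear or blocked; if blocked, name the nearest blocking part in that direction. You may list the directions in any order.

+y: blocked by runner; -y: clear; -z: clear

-y: ray from top(0, -1, 0) has no placed part ⇒ clear
+y: nearest on ray is runner@(0, 0, 0) ⇒ blocked
-z: ray from top(0, -1, 0) has no placed part ⇒ clear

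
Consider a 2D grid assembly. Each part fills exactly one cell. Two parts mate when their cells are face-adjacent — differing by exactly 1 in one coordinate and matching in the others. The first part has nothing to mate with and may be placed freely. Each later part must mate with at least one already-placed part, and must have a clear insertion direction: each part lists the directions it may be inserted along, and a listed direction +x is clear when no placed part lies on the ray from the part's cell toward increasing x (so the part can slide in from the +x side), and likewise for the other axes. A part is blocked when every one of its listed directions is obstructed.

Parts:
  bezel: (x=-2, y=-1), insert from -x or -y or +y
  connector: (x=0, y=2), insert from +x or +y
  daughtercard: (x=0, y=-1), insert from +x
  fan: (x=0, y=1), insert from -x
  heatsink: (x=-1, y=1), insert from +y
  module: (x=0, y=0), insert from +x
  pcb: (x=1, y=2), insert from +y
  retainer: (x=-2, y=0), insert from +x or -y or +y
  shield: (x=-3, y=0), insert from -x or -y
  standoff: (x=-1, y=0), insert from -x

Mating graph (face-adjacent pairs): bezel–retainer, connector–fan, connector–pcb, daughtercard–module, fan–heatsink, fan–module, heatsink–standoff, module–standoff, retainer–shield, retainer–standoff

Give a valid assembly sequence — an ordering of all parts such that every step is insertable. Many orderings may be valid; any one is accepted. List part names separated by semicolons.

connector; pcb; fan; heatsink; module; standoff; retainer; bezel; shield; daughtercard

1. connector@(0, 2) [+x clear] — {connector}
2. pcb@(1, 2) [+y clear] — {connector, pcb}
3. fan@(0, 1) [-x clear] — {connector, fan, pcb}
4. heatsink@(-1, 1) [+y clear] — {connector, fan, heatsink, pcb}
5. module@(0, 0) [+x clear] — {connector, fan, heatsink, module, pcb}
6. standoff@(-1, 0) [-x clear] — {connector, fan, heatsink, module, pcb, standoff}
7. retainer@(-2, 0) [-y clear] — {connector, fan, heatsink, module, pcb, retainer, standoff}
8. bezel@(-2, -1) [-x clear] — {bezel, connector, fan, heatsink, module, pcb, retainer, standoff}
9. shield@(-3, 0) [-x clear] — {bezel, connector, fan, heatsink, module, pcb, retainer, shield, standoff}
10. daughtercard@(0, -1) [+x clear] — {bezel, connector, daughtercard, fan, heatsink, module, pcb, retainer, shield, standoff}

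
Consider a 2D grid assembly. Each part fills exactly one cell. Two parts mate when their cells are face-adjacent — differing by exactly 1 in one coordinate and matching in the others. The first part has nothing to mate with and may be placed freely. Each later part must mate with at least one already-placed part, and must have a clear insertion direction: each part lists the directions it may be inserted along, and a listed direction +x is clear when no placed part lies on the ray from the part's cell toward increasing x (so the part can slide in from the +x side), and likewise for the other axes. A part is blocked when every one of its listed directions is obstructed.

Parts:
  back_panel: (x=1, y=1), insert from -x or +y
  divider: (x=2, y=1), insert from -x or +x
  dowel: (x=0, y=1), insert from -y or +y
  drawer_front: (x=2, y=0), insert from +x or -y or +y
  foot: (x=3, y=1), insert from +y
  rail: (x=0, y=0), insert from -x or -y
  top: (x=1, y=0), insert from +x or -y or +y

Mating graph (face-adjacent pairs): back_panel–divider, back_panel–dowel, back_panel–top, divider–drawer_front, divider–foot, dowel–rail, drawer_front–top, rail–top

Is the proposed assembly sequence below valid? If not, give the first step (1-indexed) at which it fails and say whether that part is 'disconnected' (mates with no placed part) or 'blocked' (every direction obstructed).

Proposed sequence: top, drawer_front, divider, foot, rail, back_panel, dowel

Valid

1. top@(1, 0) [+x clear] — {top}
2. drawer_front@(2, 0) [+x clear] — {drawer_front, top}
3. divider@(2, 1) [-x clear] — {divider, drawer_front, top}
4. foot@(3, 1) [+y clear] — {divider, drawer_front, foot, top}
5. rail@(0, 0) [-x clear] — {divider, drawer_front, foot, rail, top}
6. back_panel@(1, 1) [-x clear] — {back_panel, divider, drawer_front, foot, rail, top}
7. dowel@(0, 1) [+y clear] — {back_panel, divider, dowel, drawer_front, foot, rail, top}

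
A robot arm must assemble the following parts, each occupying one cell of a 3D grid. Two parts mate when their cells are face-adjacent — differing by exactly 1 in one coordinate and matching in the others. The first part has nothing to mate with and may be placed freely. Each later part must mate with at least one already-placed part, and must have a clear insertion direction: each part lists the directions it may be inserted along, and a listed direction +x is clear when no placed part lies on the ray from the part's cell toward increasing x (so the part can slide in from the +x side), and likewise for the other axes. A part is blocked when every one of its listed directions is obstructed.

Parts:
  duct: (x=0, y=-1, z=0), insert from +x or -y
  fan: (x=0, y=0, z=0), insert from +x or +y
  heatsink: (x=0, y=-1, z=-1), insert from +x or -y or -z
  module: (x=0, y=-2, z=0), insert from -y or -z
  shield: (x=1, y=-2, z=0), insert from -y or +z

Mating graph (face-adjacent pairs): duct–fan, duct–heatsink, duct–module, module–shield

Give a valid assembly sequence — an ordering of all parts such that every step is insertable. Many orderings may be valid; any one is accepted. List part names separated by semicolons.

1. fan@(0, 0, 0) [+x clear] — {fan}
2. duct@(0, -1, 0) [+x clear] — {duct, fan}
3. module@(0, -2, 0) [-y clear] — {duct, fan, module}
4. shield@(1, -2, 0) [-y clear] — {duct, fan, module, shield}
5. heatsink@(0, -1, -1) [+x clear] — {duct, fan, heatsink, module, shield}

fan; duct; module; shield; heatsink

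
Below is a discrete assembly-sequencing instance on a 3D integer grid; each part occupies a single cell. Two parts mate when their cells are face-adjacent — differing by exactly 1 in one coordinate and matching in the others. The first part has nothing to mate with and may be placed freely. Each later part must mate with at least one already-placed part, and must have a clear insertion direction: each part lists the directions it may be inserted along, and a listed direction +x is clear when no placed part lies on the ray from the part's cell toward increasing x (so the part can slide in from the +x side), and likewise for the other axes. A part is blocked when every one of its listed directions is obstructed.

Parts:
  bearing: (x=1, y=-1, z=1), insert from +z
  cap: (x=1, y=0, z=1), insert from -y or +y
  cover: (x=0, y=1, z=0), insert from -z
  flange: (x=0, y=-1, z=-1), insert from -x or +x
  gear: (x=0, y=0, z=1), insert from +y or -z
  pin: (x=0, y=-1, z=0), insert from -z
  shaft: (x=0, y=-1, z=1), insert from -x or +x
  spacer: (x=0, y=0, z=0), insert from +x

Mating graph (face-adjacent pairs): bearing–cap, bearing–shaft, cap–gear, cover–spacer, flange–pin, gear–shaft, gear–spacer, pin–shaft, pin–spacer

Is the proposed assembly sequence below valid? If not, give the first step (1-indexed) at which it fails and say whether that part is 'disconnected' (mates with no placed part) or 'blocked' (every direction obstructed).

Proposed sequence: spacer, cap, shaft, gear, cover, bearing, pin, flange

1. spacer@(0, 0, 0) [+x clear] — {spacer}
2. cap@(1, 0, 1) — no placed neighbour ⇒ disconnected

Invalid at step 2 (disconnected)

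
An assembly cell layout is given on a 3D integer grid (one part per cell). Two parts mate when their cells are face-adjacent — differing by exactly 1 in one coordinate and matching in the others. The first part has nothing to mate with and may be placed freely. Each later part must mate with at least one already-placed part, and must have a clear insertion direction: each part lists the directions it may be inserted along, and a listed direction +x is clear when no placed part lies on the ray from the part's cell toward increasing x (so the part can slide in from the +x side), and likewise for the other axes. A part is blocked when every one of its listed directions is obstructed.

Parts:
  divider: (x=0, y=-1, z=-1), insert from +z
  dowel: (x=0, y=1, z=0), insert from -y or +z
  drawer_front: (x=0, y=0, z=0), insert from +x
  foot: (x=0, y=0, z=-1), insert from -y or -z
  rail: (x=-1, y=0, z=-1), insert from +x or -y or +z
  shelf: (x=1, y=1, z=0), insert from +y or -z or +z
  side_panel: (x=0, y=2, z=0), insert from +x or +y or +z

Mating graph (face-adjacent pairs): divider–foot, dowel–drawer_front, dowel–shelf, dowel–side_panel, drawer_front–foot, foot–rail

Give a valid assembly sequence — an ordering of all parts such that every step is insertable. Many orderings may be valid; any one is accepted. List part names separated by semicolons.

dowel; side_panel; shelf; drawer_front; foot; divider; rail

1. dowel@(0, 1, 0) [-y clear] — {dowel}
2. side_panel@(0, 2, 0) [+x clear] — {dowel, side_panel}
3. shelf@(1, 1, 0) [+y clear] — {dowel, shelf, side_panel}
4. drawer_front@(0, 0, 0) [+x clear] — {dowel, drawer_front, shelf, side_panel}
5. foot@(0, 0, -1) [-y clear] — {dowel, drawer_front, foot, shelf, side_panel}
6. divider@(0, -1, -1) [+z clear] — {divider, dowel, drawer_front, foot, shelf, side_panel}
7. rail@(-1, 0, -1) [-y clear] — {divider, dowel, drawer_front, foot, rail, shelf, side_panel}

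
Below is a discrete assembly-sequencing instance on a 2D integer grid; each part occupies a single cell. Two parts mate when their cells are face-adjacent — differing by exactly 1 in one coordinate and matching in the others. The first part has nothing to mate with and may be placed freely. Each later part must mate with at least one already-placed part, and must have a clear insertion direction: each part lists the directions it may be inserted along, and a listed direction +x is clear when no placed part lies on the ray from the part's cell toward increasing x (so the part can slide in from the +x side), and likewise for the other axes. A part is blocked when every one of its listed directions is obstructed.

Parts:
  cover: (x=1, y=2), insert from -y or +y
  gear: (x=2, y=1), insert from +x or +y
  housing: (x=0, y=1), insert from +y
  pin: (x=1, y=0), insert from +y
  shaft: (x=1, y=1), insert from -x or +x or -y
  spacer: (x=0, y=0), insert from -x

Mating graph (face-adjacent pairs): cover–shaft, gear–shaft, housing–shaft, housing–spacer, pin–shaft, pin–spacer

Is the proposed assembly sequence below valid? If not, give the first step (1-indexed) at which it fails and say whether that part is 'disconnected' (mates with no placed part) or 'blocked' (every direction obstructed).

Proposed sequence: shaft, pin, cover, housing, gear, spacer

Invalid at step 2 (blocked)

1. shaft@(1, 1) [-x clear] — {shaft}
2. pin@(1, 0) — +y all obstructed ⇒ blocked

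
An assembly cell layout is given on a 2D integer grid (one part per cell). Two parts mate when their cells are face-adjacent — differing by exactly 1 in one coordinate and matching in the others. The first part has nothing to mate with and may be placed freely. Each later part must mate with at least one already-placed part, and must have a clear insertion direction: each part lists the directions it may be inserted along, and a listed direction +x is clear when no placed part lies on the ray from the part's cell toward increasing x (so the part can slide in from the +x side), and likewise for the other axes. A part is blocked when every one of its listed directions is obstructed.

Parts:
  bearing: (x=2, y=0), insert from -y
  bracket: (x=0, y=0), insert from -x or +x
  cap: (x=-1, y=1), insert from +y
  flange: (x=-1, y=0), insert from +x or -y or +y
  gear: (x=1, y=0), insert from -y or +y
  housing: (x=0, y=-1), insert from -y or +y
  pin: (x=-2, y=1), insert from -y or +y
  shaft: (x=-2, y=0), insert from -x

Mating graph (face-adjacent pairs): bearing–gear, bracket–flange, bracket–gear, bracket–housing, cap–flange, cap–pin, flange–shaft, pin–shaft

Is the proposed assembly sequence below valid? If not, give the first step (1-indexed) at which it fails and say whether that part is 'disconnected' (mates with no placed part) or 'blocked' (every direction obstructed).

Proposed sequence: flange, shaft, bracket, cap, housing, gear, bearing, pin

Valid

1. flange@(-1, 0) [+x clear] — {flange}
2. shaft@(-2, 0) [-x clear] — {flange, shaft}
3. bracket@(0, 0) [+x clear] — {bracket, flange, shaft}
4. cap@(-1, 1) [+y clear] — {bracket, cap, flange, shaft}
5. housing@(0, -1) [-y clear] — {bracket, cap, flange, housing, shaft}
6. gear@(1, 0) [-y clear] — {bracket, cap, flange, gear, housing, shaft}
7. bearing@(2, 0) [-y clear] — {bearing, bracket, cap, flange, gear, housing, shaft}
8. pin@(-2, 1) [+y clear] — {bearing, bracket, cap, flange, gear, housing, pin, shaft}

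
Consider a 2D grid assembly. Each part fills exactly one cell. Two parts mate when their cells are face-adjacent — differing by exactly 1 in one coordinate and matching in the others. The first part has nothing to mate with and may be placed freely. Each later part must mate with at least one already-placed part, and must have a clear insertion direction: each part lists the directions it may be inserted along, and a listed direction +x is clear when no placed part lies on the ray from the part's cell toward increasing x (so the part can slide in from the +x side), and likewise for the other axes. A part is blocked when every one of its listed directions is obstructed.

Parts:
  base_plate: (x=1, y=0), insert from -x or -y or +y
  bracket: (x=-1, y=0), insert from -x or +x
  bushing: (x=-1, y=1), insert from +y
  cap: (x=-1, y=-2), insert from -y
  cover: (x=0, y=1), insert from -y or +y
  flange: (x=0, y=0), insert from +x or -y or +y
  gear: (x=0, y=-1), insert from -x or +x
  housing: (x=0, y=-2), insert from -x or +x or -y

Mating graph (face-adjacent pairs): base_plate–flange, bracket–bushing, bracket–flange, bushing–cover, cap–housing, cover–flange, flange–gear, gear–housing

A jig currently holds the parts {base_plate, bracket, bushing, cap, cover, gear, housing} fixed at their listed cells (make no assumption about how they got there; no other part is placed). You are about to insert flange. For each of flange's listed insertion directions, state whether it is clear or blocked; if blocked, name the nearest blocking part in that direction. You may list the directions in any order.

+x: blocked by base_plate; +y: blocked by cover; -y: blocked by gear

+x: nearest on ray is base_plate@(1, 0) ⇒ blocked
-y: nearest on ray is gear@(0, -1) ⇒ blocked
+y: nearest on ray is cover@(0, 1) ⇒ blocked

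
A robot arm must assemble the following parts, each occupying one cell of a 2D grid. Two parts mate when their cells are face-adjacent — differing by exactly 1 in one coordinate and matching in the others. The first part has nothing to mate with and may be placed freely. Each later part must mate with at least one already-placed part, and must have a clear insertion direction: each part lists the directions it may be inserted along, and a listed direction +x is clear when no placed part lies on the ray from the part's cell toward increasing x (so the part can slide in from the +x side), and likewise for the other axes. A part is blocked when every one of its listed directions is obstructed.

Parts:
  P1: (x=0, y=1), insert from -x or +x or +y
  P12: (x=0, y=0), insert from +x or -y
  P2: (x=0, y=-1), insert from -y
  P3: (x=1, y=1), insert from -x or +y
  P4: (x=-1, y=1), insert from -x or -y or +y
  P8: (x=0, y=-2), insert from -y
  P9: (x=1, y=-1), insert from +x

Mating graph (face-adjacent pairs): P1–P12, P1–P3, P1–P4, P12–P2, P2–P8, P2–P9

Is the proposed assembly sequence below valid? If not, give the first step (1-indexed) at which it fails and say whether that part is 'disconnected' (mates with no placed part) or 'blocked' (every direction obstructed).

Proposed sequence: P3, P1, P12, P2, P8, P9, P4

1. P3@(1, 1) [-x clear] — {P3}
2. P1@(0, 1) [-x clear] — {P1, P3}
3. P12@(0, 0) [+x clear] — {P1, P12, P3}
4. P2@(0, -1) [-y clear] — {P1, P12, P2, P3}
5. P8@(0, -2) [-y clear] — {P1, P12, P2, P3, P8}
6. P9@(1, -1) [+x clear] — {P1, P12, P2, P3, P8, P9}
7. P4@(-1, 1) [-x clear] — {P1, P12, P2, P3, P4, P8, P9}

Valid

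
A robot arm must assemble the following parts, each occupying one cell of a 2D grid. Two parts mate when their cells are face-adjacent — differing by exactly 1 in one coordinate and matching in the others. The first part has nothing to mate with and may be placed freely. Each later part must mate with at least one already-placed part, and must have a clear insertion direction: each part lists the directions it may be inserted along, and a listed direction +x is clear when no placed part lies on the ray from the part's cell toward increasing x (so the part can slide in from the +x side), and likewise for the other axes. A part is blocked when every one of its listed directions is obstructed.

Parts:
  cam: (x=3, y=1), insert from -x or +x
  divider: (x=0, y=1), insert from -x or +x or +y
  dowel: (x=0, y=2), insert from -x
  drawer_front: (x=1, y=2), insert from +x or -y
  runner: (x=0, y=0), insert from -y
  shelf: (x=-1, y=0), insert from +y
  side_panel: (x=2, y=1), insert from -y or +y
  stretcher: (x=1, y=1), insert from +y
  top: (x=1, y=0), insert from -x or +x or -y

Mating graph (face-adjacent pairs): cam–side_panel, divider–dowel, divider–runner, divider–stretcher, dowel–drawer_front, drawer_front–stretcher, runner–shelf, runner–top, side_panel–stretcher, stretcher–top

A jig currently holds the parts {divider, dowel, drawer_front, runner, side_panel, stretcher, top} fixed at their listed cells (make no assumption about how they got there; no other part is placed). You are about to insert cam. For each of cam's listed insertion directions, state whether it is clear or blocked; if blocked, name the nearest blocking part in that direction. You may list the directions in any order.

+x: clear; -x: blocked by side_panel

-x: nearest on ray is side_panel@(2, 1) ⇒ blocked
+x: ray from cam(3, 1) has no placed part ⇒ clear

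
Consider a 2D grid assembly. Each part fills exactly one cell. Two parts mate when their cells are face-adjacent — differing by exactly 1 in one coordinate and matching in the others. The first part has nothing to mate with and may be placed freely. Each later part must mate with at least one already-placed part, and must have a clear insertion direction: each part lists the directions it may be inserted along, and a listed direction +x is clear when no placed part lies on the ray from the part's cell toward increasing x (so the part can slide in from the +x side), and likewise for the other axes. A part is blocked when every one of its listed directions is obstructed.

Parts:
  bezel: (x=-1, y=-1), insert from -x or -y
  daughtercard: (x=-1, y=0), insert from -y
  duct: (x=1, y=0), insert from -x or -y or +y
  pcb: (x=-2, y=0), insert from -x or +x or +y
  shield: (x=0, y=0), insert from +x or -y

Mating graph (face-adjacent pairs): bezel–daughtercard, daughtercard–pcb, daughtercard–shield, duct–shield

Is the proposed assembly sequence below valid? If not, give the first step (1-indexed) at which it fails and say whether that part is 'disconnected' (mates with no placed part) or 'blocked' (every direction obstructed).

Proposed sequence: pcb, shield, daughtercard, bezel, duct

1. pcb@(-2, 0) [-x clear] — {pcb}
2. shield@(0, 0) — no placed neighbour ⇒ disconnected

Invalid at step 2 (disconnected)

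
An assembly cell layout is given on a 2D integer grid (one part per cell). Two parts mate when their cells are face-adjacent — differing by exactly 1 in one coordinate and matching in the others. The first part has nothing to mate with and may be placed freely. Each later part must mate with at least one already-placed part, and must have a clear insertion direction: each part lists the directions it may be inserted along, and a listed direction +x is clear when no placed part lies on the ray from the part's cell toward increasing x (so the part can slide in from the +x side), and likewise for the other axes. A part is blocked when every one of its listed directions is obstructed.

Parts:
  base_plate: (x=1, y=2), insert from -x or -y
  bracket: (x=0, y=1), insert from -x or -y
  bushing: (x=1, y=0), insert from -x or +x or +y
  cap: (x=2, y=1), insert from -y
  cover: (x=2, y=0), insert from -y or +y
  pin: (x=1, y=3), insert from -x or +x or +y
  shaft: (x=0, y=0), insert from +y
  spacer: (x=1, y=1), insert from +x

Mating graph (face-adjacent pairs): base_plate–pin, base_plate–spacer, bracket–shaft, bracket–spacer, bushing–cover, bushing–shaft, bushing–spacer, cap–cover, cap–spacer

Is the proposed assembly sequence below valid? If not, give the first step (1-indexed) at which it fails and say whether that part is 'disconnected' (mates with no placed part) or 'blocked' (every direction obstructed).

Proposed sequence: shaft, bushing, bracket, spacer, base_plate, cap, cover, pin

Valid

1. shaft@(0, 0) [+y clear] — {shaft}
2. bushing@(1, 0) [+x clear] — {bushing, shaft}
3. bracket@(0, 1) [-x clear] — {bracket, bushing, shaft}
4. spacer@(1, 1) [+x clear] — {bracket, bushing, shaft, spacer}
5. base_plate@(1, 2) [-x clear] — {base_plate, bracket, bushing, shaft, spacer}
6. cap@(2, 1) [-y clear] — {base_plate, bracket, bushing, cap, shaft, spacer}
7. cover@(2, 0) [-y clear] — {base_plate, bracket, bushing, cap, cover, shaft, spacer}
8. pin@(1, 3) [-x clear] — {base_plate, bracket, bushing, cap, cover, pin, shaft, spacer}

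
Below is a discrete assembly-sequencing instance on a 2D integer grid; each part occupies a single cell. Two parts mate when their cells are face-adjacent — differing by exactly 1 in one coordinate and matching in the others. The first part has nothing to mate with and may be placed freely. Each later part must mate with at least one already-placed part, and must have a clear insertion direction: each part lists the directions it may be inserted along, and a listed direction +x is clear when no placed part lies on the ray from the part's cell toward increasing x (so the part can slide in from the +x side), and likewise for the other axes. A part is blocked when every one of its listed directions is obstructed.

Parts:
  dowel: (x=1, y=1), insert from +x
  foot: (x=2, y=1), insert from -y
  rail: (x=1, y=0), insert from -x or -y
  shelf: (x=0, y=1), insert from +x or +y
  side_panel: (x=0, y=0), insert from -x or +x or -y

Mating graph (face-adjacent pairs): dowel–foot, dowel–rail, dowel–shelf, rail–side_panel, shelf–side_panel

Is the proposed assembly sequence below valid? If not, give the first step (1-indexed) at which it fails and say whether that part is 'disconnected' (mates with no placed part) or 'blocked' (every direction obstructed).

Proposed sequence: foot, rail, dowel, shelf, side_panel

1. foot@(2, 1) [-y clear] — {foot}
2. rail@(1, 0) — no placed neighbour ⇒ disconnected

Invalid at step 2 (disconnected)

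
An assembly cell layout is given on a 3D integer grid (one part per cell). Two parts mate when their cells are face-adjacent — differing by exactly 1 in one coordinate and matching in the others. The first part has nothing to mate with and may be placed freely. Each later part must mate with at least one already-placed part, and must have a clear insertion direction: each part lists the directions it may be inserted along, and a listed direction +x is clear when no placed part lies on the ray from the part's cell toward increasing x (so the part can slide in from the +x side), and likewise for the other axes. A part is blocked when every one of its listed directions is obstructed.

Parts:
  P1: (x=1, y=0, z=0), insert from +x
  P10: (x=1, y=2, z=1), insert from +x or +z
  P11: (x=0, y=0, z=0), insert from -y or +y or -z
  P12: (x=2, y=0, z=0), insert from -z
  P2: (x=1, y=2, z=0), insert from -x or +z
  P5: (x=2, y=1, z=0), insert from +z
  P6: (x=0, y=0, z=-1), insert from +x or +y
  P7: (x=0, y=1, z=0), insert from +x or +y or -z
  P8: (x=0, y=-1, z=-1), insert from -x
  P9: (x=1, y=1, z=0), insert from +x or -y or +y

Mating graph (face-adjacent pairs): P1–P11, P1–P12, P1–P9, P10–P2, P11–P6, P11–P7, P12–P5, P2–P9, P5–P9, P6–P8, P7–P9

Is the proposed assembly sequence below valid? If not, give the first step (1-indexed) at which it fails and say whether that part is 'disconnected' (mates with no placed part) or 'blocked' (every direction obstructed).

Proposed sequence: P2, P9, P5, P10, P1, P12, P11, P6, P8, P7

Valid

1. P2@(1, 2, 0) [-x clear] — {P2}
2. P9@(1, 1, 0) [+x clear] — {P2, P9}
3. P5@(2, 1, 0) [+z clear] — {P2, P5, P9}
4. P10@(1, 2, 1) [+x clear] — {P10, P2, P5, P9}
5. P1@(1, 0, 0) [+x clear] — {P1, P10, P2, P5, P9}
6. P12@(2, 0, 0) [-z clear] — {P1, P10, P12, P2, P5, P9}
7. P11@(0, 0, 0) [-y clear] — {P1, P10, P11, P12, P2, P5, P9}
8. P6@(0, 0, -1) [+x clear] — {P1, P10, P11, P12, P2, P5, P6, P9}
9. P8@(0, -1, -1) [-x clear] — {P1, P10, P11, P12, P2, P5, P6, P8, P9}
10. P7@(0, 1, 0) [+y clear] — {P1, P10, P11, P12, P2, P5, P6, P7, P8, P9}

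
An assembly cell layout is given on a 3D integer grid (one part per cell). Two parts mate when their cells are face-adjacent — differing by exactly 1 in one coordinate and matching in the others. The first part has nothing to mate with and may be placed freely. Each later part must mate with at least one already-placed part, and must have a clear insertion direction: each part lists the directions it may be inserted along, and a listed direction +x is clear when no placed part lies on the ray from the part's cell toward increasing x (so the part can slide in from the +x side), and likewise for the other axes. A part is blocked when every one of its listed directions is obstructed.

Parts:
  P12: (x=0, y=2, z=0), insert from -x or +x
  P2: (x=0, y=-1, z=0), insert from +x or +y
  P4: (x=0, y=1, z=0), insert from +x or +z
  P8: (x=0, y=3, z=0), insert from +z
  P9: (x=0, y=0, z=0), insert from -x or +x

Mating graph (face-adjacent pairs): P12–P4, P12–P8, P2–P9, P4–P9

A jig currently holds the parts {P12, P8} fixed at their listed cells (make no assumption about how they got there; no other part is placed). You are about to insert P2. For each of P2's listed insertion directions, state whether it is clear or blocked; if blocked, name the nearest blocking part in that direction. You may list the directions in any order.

+x: clear; +y: blocked by P12

+x: ray from P2(0, -1, 0) has no placed part ⇒ clear
+y: nearest on ray is P12@(0, 2, 0) ⇒ blocked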